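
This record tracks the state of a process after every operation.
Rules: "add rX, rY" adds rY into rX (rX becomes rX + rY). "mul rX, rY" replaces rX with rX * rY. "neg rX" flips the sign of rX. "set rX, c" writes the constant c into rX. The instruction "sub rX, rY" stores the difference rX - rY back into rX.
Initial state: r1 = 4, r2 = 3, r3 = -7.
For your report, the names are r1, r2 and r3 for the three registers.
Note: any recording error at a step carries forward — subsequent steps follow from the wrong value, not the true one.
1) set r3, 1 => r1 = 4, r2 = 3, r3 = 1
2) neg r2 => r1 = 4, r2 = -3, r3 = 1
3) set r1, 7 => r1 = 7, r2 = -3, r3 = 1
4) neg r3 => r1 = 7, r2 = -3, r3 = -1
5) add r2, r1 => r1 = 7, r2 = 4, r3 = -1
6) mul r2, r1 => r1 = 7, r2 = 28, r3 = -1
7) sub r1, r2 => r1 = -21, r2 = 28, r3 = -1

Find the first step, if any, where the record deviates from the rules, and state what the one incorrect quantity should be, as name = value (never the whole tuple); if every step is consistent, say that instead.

no error

Recomputing the run from the initial state:
step 1: r1 = 4, r2 = 3, r3 = 1
step 2: r1 = 4, r2 = -3, r3 = 1
step 3: r1 = 7, r2 = -3, r3 = 1
step 4: r1 = 7, r2 = -3, r3 = -1
step 5: r1 = 7, r2 = 4, r3 = -1
step 6: r1 = 7, r2 = 28, r3 = -1
step 7: r1 = -21, r2 = 28, r3 = -1
This matches the record at every step.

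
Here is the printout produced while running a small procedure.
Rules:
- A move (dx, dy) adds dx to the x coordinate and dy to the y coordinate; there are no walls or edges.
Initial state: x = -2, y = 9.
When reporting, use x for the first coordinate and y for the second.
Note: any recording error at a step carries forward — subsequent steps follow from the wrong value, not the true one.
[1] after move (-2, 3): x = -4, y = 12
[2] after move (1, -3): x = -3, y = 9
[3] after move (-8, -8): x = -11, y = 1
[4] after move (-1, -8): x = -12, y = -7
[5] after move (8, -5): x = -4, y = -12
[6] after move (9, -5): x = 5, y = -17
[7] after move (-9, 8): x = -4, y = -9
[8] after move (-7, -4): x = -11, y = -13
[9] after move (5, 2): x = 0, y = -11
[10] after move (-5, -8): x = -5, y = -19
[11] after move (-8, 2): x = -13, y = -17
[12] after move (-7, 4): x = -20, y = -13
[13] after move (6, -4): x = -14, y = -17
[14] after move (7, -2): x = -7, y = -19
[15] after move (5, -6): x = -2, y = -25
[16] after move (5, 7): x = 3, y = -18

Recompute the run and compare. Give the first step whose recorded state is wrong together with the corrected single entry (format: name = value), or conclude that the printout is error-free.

1. x = -2 + (-2) = -4, y = 9 + (3) = 12 (matches)
2. x = -4 + (1) = -3, y = 12 + (-3) = 9 (consistent with the printout)
3. x = -3 + (-8) = -11, y = 9 + (-8) = 1 (in agreement)
4. x = -11 + (-1) = -12, y = 1 + (-8) = -7 (verified)
5. x = -12 + (8) = -4, y = -7 + (-5) = -12 (same as recorded)
6. x = -4 + (9) = 5, y = -12 + (-5) = -17 (verified)
7. x = 5 + (-9) = -4, y = -17 + (8) = -9 (no discrepancy)
8. x = -4 + (-7) = -11, y = -9 + (-4) = -13 (agrees with the printout)
9. x = -11 + (5) = -6, y = -13 + (2) = -11 (the entry is off here)
So the first discrepancy is step 9, where the right value is x = -6.

step 9, x = -6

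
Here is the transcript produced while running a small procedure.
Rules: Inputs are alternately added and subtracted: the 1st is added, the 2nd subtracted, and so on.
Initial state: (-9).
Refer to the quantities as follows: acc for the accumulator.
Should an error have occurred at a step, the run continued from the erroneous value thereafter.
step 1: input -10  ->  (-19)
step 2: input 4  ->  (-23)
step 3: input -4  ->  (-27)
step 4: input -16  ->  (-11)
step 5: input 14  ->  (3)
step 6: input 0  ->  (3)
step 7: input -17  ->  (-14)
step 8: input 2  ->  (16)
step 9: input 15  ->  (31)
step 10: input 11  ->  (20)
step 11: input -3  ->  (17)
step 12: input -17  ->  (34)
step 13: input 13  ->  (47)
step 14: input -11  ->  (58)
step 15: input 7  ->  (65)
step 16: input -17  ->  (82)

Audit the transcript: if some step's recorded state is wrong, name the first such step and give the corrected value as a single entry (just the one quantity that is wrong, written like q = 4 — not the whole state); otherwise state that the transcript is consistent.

Step 1: acc = -9 + -10 = -19 — in agreement.
Step 2: acc = -19 - 4 = -23 — same as recorded.
Step 3: acc = -23 + -4 = -27 — consistent with the transcript.
Step 4: acc = -27 - -16 = -11 — confirmed correct.
Step 5: acc = -11 + 14 = 3 — exactly as logged.
Step 6: acc = 3 - 0 = 3 — agrees with the transcript.
Step 7: acc = 3 + -17 = -14 — agrees with the transcript.
Step 8: acc = -14 - 2 = -16 — the transcript disagrees here.
Step 8 is the first one off; corrected, acc = -16.

step 8, acc = -16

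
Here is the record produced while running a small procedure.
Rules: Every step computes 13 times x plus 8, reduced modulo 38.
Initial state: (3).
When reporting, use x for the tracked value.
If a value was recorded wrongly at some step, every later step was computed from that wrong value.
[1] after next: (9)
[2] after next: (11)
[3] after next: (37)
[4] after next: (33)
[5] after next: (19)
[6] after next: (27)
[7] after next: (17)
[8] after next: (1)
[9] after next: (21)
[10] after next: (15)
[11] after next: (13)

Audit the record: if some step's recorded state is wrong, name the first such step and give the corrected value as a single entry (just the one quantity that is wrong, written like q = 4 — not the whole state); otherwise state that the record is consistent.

step 1: x = (13*3 + 8) mod 38 = 9 -> consistent with the record
step 2: x = (13*9 + 8) mod 38 = 11 -> consistent with the record
step 3: x = (13*11 + 8) mod 38 = 37 -> confirmed correct
step 4: x = (13*37 + 8) mod 38 = 33 -> consistent with the record
step 5: x = (13*33 + 8) mod 38 = 19 -> checks out
step 6: x = (13*19 + 8) mod 38 = 27 -> in agreement
step 7: x = (13*27 + 8) mod 38 = 17 -> agrees with the record
step 8: x = (13*17 + 8) mod 38 = 1 -> verified
step 9: x = (13*1 + 8) mod 38 = 21 -> verified
step 10: x = (13*21 + 8) mod 38 = 15 -> consistent with the record
step 11: x = (13*15 + 8) mod 38 = 13 -> checks out
All entries verified; no error found.

no error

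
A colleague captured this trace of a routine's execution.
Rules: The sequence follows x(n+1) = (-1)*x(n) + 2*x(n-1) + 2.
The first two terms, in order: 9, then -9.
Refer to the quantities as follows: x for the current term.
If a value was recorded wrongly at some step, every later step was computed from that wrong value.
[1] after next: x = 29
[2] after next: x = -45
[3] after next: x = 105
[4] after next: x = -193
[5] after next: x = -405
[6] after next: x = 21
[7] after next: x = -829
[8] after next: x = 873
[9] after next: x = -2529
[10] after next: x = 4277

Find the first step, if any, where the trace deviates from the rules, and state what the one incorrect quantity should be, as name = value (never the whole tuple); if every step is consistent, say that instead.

step 5, x = 405

step 1: x = -1*(-9) + (2)*(9) + (2) = 29 -> matches
step 2: x = -1*(29) + (2)*(-9) + (2) = -45 -> checks out
step 3: x = -1*(-45) + (2)*(29) + (2) = 105 -> agrees with the trace
step 4: x = -1*(105) + (2)*(-45) + (2) = -193 -> checks out
step 5: x = -1*(-193) + (2)*(105) + (2) = 405 -> this is not what the trace shows
That makes step 5 the first incorrect line — x = 405 is what it should show.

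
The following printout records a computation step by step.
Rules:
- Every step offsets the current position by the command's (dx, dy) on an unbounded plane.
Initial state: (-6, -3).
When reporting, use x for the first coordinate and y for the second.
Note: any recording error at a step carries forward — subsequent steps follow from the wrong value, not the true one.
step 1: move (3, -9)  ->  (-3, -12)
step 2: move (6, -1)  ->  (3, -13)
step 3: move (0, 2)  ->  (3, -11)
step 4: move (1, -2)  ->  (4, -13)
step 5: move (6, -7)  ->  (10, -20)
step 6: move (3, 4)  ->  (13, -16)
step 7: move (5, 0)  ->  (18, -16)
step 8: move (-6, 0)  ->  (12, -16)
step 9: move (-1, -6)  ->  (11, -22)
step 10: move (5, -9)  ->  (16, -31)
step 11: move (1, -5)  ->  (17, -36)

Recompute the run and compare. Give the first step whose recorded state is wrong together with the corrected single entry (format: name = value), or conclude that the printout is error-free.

Recomputing the run from the initial state:
step 1: x = -3, y = -12
step 2: x = 3, y = -13
step 3: x = 3, y = -11
step 4: x = 4, y = -13
step 5: x = 10, y = -20
step 6: x = 13, y = -16
step 7: x = 18, y = -16
step 8: x = 12, y = -16
step 9: x = 11, y = -22
step 10: x = 16, y = -31
step 11: x = 17, y = -36
This matches the printout at every step.

no error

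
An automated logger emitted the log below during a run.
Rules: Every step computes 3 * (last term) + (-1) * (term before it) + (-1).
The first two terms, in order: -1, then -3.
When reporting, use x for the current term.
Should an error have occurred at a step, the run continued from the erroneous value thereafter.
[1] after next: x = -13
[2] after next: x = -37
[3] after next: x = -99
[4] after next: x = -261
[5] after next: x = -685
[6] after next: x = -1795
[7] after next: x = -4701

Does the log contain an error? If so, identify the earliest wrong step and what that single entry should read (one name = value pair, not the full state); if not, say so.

step 1, x = -9

step 1: x = 3*(-3) + (-1)*(-1) + (-1) = -9 -> a discrepancy with the log
Conclusion: step 1 carries the first error; the entry should be x = -9.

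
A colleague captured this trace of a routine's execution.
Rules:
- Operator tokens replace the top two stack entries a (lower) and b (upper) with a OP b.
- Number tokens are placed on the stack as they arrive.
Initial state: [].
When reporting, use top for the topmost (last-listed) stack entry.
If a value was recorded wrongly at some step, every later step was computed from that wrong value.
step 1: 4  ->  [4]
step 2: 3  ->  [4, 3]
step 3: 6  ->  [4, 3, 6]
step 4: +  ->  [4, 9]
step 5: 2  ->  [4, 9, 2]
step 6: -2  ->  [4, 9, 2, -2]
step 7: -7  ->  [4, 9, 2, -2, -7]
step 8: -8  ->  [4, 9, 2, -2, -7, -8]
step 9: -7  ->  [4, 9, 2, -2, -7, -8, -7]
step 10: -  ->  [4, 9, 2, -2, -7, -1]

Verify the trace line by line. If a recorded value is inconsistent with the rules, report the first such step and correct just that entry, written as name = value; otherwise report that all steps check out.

no error

step 1: push 4: top = 4 -> exactly as logged
step 2: push 3: top = 3 -> matches
step 3: push 6: top = 6 -> exactly as logged
step 4: 3 + 6 = 9 -> exactly as logged
step 5: push 2: top = 2 -> confirmed correct
step 6: push -2: top = -2 -> checks out
step 7: push -7: top = -7 -> agrees with the trace
step 8: push -8: top = -8 -> exactly as logged
step 9: push -7: top = -7 -> confirmed correct
step 10: -8 - -7 = -1 -> exactly as logged
The whole run recomputes cleanly — no discrepancies.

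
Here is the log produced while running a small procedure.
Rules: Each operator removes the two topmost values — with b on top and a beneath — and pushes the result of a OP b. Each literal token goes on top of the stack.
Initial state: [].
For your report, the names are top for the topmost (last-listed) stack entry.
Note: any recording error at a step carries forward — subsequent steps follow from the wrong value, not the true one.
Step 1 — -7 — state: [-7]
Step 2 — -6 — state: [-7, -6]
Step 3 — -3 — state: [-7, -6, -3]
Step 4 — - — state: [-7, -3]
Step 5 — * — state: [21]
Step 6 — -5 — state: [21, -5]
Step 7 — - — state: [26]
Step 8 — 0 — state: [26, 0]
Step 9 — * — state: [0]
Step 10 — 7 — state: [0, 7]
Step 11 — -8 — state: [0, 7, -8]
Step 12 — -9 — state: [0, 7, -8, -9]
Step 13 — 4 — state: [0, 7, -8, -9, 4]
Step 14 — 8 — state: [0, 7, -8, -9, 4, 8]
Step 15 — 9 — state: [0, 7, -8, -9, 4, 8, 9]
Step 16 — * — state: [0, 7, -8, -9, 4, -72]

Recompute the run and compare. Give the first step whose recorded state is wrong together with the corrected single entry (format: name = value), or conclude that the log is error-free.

Recomputing the run from the initial state:
step 1: [-7]
step 2: [-7, -6]
step 3: [-7, -6, -3]
step 4: [-7, -3]
step 5: [21]
step 6: [21, -5]
step 7: [26]
step 8: [26, 0]
step 9: [0]
step 10: [0, 7]
step 11: [0, 7, -8]
step 12: [0, 7, -8, -9]
step 13: [0, 7, -8, -9, 4]
step 14: [0, 7, -8, -9, 4, 8]
step 15: [0, 7, -8, -9, 4, 8, 9]
step 16: [0, 7, -8, -9, 4, 72]
The first disagreement with the log is at step 16, where the value should be top = 72.

step 16, top = 72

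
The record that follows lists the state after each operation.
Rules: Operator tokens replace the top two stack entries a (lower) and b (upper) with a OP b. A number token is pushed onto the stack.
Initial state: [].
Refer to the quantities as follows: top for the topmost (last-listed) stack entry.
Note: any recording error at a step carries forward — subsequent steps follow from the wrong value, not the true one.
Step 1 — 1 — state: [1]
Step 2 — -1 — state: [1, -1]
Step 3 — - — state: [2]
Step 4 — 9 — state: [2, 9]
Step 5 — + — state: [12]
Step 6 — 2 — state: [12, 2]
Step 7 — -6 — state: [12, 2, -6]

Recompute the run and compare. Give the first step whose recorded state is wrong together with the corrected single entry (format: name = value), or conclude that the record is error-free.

Step 1: push 1: top = 1 — same as recorded.
Step 2: push -1: top = -1 — checks out.
Step 3: 1 - -1 = 2 — same as recorded.
Step 4: push 9: top = 9 — agrees with the record.
Step 5: 2 + 9 = 11 — not what was recorded.
The audit stops at step 5: the recorded entry is wrong and should be top = 11.

step 5, top = 11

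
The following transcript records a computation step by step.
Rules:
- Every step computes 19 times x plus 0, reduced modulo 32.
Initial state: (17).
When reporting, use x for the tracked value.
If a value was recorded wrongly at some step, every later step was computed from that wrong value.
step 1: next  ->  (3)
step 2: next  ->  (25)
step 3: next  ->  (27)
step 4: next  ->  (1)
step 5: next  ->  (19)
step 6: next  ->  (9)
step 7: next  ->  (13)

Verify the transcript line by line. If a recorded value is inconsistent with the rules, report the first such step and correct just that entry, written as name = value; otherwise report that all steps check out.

Recomputing the run from the initial state:
step 1: x = 3
step 2: x = 25
step 3: x = 27
step 4: x = 1
step 5: x = 19
step 6: x = 9
step 7: x = 11
The first disagreement with the transcript is at step 7, where the value should be x = 11.

step 7, x = 11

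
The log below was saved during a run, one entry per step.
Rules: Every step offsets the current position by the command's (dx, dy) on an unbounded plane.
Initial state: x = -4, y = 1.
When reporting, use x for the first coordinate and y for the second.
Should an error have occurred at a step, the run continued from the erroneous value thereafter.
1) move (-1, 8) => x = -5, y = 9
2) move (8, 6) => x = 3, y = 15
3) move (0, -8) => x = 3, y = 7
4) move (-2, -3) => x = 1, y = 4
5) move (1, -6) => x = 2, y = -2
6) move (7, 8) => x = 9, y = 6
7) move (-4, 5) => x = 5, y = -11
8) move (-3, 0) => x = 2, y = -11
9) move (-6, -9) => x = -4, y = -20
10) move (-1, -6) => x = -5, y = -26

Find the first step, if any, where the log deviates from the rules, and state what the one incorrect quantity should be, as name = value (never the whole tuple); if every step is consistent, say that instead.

step 7, y = 11

step 1: x = -4 + (-1) = -5, y = 1 + (8) = 9 -> consistent with the log
step 2: x = -5 + (8) = 3, y = 9 + (6) = 15 -> exactly as logged
step 3: x = 3 + (0) = 3, y = 15 + (-8) = 7 -> no discrepancy
step 4: x = 3 + (-2) = 1, y = 7 + (-3) = 4 -> no discrepancy
step 5: x = 1 + (1) = 2, y = 4 + (-6) = -2 -> consistent with the log
step 6: x = 2 + (7) = 9, y = -2 + (8) = 6 -> agrees with the log
step 7: x = 9 + (-4) = 5, y = 6 + (5) = 11 -> a discrepancy with the log
That makes step 7 the first incorrect line — y = 11 is what it should show.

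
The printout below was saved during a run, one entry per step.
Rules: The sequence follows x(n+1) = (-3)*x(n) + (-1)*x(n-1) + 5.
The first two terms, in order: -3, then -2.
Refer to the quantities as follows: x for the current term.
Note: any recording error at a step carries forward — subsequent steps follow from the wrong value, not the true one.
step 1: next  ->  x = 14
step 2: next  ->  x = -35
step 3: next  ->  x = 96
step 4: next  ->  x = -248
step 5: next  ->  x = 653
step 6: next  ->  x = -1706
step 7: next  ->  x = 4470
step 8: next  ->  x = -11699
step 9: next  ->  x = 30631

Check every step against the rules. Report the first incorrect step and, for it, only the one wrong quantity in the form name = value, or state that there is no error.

step 1: x = -3*(-2) + (-1)*(-3) + (5) = 14 -> in agreement
step 2: x = -3*(14) + (-1)*(-2) + (5) = -35 -> exactly as logged
step 3: x = -3*(-35) + (-1)*(14) + (5) = 96 -> confirmed correct
step 4: x = -3*(96) + (-1)*(-35) + (5) = -248 -> same as recorded
step 5: x = -3*(-248) + (-1)*(96) + (5) = 653 -> checks out
step 6: x = -3*(653) + (-1)*(-248) + (5) = -1706 -> matches
step 7: x = -3*(-1706) + (-1)*(653) + (5) = 4470 -> matches
step 8: x = -3*(4470) + (-1)*(-1706) + (5) = -11699 -> same as recorded
step 9: x = -3*(-11699) + (-1)*(4470) + (5) = 30632 -> first mismatch against the printout
The audit stops at step 9: the recorded entry is wrong and should be x = 30632.

step 9, x = 30632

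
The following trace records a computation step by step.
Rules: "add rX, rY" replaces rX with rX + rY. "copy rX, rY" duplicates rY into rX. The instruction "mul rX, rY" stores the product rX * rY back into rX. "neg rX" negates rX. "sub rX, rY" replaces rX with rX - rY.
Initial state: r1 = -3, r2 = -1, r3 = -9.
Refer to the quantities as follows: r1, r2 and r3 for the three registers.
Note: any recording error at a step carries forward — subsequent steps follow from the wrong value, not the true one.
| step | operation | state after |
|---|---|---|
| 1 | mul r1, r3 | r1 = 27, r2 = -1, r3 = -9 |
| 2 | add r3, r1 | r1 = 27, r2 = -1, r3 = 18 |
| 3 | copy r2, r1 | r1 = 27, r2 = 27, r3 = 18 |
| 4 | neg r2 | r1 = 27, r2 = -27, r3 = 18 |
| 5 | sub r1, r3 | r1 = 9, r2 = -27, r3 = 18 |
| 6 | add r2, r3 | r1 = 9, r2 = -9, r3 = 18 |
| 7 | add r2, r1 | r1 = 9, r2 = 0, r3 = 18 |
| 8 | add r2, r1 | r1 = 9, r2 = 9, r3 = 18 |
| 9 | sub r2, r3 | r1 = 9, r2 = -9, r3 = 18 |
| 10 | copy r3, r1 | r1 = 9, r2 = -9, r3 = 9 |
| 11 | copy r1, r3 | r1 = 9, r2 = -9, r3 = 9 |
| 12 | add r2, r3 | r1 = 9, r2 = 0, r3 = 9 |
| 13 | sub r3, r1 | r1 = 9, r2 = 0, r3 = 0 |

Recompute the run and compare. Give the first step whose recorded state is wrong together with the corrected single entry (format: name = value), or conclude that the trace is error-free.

no error

1. r1 = -3 * -9 = 27 (verified)
2. r3 = -9 + 27 = 18 (in agreement)
3. r2 = 27 (checks out)
4. r2 = -(27) = -27 (consistent with the trace)
5. r1 = 27 - 18 = 9 (consistent with the trace)
6. r2 = -27 + 18 = -9 (agrees with the trace)
7. r2 = -9 + 9 = 0 (consistent with the trace)
8. r2 = 0 + 9 = 9 (in agreement)
9. r2 = 9 - 18 = -9 (verified)
10. r3 = 9 (in agreement)
11. r1 = 9 (consistent with the trace)
12. r2 = -9 + 9 = 0 (exactly as logged)
13. r3 = 9 - 9 = 0 (exactly as logged)
All steps check out; nothing to correct.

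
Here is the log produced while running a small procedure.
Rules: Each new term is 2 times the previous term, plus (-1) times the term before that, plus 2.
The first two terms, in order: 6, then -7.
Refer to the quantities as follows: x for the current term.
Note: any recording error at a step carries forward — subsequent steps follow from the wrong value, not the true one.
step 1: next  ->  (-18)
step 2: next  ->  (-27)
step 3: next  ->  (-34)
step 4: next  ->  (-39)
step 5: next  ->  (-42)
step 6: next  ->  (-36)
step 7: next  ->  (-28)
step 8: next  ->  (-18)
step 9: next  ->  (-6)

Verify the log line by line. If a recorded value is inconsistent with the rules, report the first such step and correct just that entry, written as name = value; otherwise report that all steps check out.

1. x = 2*(-7) + (-1)*(6) + (2) = -18 (verified)
2. x = 2*(-18) + (-1)*(-7) + (2) = -27 (no discrepancy)
3. x = 2*(-27) + (-1)*(-18) + (2) = -34 (no discrepancy)
4. x = 2*(-34) + (-1)*(-27) + (2) = -39 (verified)
5. x = 2*(-39) + (-1)*(-34) + (2) = -42 (consistent with the log)
6. x = 2*(-42) + (-1)*(-39) + (2) = -43 (the recorded entry deviates here)
Step 6 is the first one off; corrected, x = -43.

step 6, x = -43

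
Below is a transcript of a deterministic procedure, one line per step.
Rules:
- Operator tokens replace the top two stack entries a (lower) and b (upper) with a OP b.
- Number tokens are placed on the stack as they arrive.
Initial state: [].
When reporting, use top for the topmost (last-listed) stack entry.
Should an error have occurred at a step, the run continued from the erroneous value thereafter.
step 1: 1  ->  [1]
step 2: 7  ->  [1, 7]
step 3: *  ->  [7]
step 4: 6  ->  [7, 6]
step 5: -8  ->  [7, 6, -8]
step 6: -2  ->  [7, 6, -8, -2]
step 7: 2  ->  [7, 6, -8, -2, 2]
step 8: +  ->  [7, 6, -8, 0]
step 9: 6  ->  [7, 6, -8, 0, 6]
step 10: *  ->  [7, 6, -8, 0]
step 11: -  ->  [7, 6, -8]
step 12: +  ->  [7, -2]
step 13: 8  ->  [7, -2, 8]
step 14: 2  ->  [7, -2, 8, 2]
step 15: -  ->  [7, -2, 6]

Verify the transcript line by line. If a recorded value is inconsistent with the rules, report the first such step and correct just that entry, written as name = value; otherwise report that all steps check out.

no error

Step 1: push 1: top = 1 — confirmed correct.
Step 2: push 7: top = 7 — same as recorded.
Step 3: 1 * 7 = 7 — same as recorded.
Step 4: push 6: top = 6 — in agreement.
Step 5: push -8: top = -8 — exactly as logged.
Step 6: push -2: top = -2 — verified.
Step 7: push 2: top = 2 — confirmed correct.
Step 8: -2 + 2 = 0 — confirmed correct.
Step 9: push 6: top = 6 — consistent with the transcript.
Step 10: 0 * 6 = 0 — verified.
Step 11: -8 - 0 = -8 — agrees with the transcript.
Step 12: 6 + -8 = -2 — matches.
Step 13: push 8: top = 8 — in agreement.
Step 14: push 2: top = 2 — same as recorded.
Step 15: 8 - 2 = 6 — agrees with the transcript.
The whole run recomputes cleanly — no discrepancies.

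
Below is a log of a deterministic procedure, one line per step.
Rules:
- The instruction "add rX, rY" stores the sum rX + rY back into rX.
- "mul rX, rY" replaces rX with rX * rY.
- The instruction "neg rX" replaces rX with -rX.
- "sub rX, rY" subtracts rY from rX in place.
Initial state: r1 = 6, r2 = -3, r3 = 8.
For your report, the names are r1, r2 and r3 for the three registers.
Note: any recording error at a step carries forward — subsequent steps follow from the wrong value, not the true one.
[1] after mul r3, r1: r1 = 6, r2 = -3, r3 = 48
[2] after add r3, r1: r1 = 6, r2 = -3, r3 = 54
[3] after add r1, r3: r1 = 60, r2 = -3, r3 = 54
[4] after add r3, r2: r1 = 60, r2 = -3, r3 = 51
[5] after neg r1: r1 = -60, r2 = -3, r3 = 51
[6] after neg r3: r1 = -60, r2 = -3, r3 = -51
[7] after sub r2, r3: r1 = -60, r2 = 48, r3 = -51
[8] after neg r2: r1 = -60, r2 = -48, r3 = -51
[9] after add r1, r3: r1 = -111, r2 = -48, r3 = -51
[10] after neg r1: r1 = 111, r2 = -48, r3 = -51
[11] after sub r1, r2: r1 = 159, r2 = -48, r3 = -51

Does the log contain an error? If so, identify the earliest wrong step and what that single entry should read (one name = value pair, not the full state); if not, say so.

1. r3 = 8 * 6 = 48 (in agreement)
2. r3 = 48 + 6 = 54 (matches)
3. r1 = 6 + 54 = 60 (consistent with the log)
4. r3 = 54 + -3 = 51 (consistent with the log)
5. r1 = -(60) = -60 (in agreement)
6. r3 = -(51) = -51 (exactly as logged)
7. r2 = -3 - -51 = 48 (in agreement)
8. r2 = -(48) = -48 (exactly as logged)
9. r1 = -60 + -51 = -111 (same as recorded)
10. r1 = -(-111) = 111 (agrees with the log)
11. r1 = 111 - -48 = 159 (agrees with the log)
Each recorded entry agrees with the recomputation.

no error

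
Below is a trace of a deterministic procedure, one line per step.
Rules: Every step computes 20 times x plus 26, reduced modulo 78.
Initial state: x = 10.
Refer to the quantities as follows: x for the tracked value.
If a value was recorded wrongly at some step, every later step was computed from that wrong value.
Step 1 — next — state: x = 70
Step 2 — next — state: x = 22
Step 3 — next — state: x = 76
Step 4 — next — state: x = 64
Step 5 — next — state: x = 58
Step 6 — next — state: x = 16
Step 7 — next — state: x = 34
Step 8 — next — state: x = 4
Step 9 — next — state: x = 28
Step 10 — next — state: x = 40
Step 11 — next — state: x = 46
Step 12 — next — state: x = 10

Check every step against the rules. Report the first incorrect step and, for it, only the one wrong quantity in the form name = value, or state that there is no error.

Recomputing the run from the initial state:
step 1: x = 70
step 2: x = 22
step 3: x = 76
step 4: x = 64
step 5: x = 58
step 6: x = 16
step 7: x = 34
step 8: x = 4
step 9: x = 28
step 10: x = 40
step 11: x = 46
step 12: x = 10
This matches the trace at every step.

no error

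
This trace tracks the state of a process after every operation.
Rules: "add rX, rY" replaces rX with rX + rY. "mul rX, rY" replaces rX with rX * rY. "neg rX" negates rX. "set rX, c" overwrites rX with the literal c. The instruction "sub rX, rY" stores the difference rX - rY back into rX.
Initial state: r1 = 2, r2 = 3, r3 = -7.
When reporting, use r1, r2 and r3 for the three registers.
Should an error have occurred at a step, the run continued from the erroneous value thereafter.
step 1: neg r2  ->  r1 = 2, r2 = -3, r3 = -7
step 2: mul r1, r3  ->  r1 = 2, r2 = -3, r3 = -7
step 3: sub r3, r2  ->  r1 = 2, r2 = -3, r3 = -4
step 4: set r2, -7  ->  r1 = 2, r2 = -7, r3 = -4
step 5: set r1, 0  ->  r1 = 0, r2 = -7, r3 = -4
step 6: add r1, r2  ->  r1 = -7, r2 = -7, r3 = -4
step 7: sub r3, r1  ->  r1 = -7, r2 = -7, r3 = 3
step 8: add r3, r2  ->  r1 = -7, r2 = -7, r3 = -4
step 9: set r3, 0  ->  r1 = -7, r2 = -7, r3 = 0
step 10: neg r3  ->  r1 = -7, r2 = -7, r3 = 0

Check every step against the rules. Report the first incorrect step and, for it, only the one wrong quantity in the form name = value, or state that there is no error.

step 2, r1 = -14

1. r2 = -(3) = -3 (exactly as logged)
2. r1 = 2 * -7 = -14 (first mismatch against the trace)
So the first discrepancy is step 2, where the right value is r1 = -14.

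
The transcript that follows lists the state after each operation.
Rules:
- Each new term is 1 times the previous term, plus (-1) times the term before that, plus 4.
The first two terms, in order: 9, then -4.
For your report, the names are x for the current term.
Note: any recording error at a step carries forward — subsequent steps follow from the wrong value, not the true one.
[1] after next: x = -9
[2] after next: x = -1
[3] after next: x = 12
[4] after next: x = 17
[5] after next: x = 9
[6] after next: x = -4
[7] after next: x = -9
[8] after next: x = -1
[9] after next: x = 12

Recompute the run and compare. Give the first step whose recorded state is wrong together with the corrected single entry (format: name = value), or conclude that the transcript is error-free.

Recomputing the run from the initial state:
step 1: x = -9
step 2: x = -1
step 3: x = 12
step 4: x = 17
step 5: x = 9
step 6: x = -4
step 7: x = -9
step 8: x = -1
step 9: x = 12
This matches the transcript at every step.

no error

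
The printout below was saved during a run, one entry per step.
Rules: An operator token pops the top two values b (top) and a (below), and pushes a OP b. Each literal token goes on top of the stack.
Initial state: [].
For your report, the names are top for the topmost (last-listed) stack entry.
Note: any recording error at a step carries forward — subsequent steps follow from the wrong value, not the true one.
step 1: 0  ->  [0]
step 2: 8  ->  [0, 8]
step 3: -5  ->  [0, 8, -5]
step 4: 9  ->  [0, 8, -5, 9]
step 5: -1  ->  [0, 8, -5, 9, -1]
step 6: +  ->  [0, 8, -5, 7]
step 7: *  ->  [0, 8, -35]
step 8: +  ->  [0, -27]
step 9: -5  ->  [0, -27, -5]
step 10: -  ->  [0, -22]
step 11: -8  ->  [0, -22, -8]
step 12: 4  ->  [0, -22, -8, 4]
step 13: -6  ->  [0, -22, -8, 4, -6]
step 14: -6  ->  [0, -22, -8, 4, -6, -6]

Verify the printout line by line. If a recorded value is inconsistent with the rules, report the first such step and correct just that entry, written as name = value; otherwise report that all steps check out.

step 6, top = 8

Recomputing the run from the initial state:
step 1: [0]
step 2: [0, 8]
step 3: [0, 8, -5]
step 4: [0, 8, -5, 9]
step 5: [0, 8, -5, 9, -1]
step 6: [0, 8, -5, 8]
step 7: [0, 8, -40]
step 8: [0, -32]
step 9: [0, -32, -5]
step 10: [0, -27]
step 11: [0, -27, -8]
step 12: [0, -27, -8, 4]
step 13: [0, -27, -8, 4, -6]
step 14: [0, -27, -8, 4, -6, -6]
The first disagreement with the printout is at step 6, where the value should be top = 8.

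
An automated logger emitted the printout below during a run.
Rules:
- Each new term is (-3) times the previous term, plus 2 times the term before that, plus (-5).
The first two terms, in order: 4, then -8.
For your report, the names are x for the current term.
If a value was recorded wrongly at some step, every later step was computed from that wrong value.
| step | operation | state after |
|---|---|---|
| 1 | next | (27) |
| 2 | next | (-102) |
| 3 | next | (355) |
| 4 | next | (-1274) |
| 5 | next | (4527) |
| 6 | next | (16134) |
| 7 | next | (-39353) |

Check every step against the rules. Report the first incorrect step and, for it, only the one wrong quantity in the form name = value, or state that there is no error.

step 6, x = -16134

Step 1: x = -3*(-8) + (2)*(4) + (-5) = 27 — exactly as logged.
Step 2: x = -3*(27) + (2)*(-8) + (-5) = -102 — checks out.
Step 3: x = -3*(-102) + (2)*(27) + (-5) = 355 — agrees with the printout.
Step 4: x = -3*(355) + (2)*(-102) + (-5) = -1274 — same as recorded.
Step 5: x = -3*(-1274) + (2)*(355) + (-5) = 4527 — no discrepancy.
Step 6: x = -3*(4527) + (2)*(-1274) + (-5) = -16134 — a discrepancy with the printout.
First deviation found at step 6; the corrected entry is x = -16134.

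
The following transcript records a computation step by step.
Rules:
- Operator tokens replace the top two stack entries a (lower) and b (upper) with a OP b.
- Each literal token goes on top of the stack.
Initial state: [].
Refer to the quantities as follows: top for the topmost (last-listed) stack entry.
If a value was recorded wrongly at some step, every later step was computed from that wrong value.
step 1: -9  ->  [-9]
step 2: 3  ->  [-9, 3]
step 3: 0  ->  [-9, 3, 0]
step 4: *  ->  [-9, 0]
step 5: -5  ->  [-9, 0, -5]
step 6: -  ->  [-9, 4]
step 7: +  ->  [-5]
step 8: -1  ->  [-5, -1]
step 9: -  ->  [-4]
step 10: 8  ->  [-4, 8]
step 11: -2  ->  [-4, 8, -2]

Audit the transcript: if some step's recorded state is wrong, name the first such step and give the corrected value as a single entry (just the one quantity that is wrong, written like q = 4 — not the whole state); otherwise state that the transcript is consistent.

step 1: push -9: top = -9 -> verified
step 2: push 3: top = 3 -> confirmed correct
step 3: push 0: top = 0 -> no discrepancy
step 4: 3 * 0 = 0 -> exactly as logged
step 5: push -5: top = -5 -> same as recorded
step 6: 0 - -5 = 5 -> the entry is off here
First incorrect step: 6; the correct value is top = 5.

step 6, top = 5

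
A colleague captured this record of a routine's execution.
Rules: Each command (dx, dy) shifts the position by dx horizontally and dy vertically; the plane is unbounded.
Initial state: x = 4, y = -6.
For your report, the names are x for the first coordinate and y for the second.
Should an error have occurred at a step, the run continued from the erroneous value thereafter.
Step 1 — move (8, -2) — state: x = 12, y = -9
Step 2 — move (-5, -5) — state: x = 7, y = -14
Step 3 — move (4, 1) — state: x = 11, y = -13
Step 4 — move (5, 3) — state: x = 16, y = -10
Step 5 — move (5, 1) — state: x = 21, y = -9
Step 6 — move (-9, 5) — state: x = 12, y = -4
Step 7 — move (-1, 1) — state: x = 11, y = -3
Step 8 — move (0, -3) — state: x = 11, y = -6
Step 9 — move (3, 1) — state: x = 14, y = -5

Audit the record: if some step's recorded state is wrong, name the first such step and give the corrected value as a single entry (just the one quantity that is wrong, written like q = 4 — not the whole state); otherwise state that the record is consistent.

step 1, y = -8

1. x = 4 + (8) = 12, y = -6 + (-2) = -8 (not what was recorded)
So the first discrepancy is step 1, where the right value is y = -8.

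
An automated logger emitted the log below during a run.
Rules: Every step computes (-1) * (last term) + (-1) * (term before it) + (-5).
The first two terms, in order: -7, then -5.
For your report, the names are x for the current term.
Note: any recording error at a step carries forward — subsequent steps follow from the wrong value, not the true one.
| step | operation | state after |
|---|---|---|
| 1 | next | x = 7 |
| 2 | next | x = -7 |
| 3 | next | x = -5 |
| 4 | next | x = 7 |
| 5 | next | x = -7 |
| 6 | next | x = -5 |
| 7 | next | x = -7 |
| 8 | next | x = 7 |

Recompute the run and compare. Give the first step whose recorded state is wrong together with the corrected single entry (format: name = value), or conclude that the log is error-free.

step 7, x = 7

1. x = -1*(-5) + (-1)*(-7) + (-5) = 7 (no discrepancy)
2. x = -1*(7) + (-1)*(-5) + (-5) = -7 (in agreement)
3. x = -1*(-7) + (-1)*(7) + (-5) = -5 (agrees with the log)
4. x = -1*(-5) + (-1)*(-7) + (-5) = 7 (matches)
5. x = -1*(7) + (-1)*(-5) + (-5) = -7 (consistent with the log)
6. x = -1*(-7) + (-1)*(7) + (-5) = -5 (consistent with the log)
7. x = -1*(-5) + (-1)*(-7) + (-5) = 7 (the log disagrees here)
The earliest wrong entry is at step 7: it should read x = 7.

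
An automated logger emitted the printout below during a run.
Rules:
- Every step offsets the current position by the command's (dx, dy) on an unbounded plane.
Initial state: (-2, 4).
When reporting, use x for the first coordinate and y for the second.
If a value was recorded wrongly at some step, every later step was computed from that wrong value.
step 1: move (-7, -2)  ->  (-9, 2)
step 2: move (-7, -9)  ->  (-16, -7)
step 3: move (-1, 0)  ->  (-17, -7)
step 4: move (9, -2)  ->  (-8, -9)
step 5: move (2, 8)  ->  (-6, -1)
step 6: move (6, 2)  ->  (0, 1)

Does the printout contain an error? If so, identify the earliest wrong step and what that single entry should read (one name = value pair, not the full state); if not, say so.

step 1: x = -2 + (-7) = -9, y = 4 + (-2) = 2 -> confirmed correct
step 2: x = -9 + (-7) = -16, y = 2 + (-9) = -7 -> verified
step 3: x = -16 + (-1) = -17, y = -7 + (0) = -7 -> consistent with the printout
step 4: x = -17 + (9) = -8, y = -7 + (-2) = -9 -> consistent with the printout
step 5: x = -8 + (2) = -6, y = -9 + (8) = -1 -> consistent with the printout
step 6: x = -6 + (6) = 0, y = -1 + (2) = 1 -> no discrepancy
All steps check out; nothing to correct.

no error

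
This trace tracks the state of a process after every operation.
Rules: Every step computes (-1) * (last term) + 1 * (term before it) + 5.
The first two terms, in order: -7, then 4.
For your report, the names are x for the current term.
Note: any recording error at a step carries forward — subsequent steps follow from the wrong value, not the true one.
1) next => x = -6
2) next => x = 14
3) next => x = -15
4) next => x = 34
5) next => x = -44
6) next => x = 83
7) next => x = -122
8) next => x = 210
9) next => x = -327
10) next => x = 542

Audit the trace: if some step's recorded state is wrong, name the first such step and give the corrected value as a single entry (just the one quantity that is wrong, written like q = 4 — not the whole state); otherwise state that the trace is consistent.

step 2, x = 15

Recomputing the run from the initial state:
step 1: x = -6
step 2: x = 15
step 3: x = -16
step 4: x = 36
step 5: x = -47
step 6: x = 88
step 7: x = -130
step 8: x = 223
step 9: x = -348
step 10: x = 576
The first disagreement with the trace is at step 2, where the value should be x = 15.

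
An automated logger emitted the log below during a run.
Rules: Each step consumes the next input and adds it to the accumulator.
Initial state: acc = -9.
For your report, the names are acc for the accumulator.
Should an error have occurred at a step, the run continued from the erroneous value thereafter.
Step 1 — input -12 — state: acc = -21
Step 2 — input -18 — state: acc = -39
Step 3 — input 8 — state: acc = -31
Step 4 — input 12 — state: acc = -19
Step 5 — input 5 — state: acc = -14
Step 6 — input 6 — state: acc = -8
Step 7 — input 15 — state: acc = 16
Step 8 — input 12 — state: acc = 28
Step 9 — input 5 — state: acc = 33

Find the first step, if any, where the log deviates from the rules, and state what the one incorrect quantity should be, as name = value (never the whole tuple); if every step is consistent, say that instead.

step 7, acc = 7

1. acc = -9 + -12 = -21 (consistent with the log)
2. acc = -21 + -18 = -39 (in agreement)
3. acc = -39 + 8 = -31 (in agreement)
4. acc = -31 + 12 = -19 (agrees with the log)
5. acc = -19 + 5 = -14 (consistent with the log)
6. acc = -14 + 6 = -8 (no discrepancy)
7. acc = -8 + 15 = 7 (the log has a different value)
First incorrect step: 7; the correct value is acc = 7.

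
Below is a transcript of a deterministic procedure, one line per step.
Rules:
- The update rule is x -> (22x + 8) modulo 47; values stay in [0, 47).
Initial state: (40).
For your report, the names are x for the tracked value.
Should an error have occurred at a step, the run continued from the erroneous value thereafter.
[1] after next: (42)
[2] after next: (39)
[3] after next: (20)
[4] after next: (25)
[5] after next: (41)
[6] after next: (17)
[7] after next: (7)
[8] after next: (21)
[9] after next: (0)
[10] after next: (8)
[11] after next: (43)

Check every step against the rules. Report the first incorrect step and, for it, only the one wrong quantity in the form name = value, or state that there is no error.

1. x = (22*40 + 8) mod 47 = 42 (matches)
2. x = (22*42 + 8) mod 47 = 39 (matches)
3. x = (22*39 + 8) mod 47 = 20 (confirmed correct)
4. x = (22*20 + 8) mod 47 = 25 (matches)
5. x = (22*25 + 8) mod 47 = 41 (no discrepancy)
6. x = (22*41 + 8) mod 47 = 17 (exactly as logged)
7. x = (22*17 + 8) mod 47 = 6 (this is not what the transcript shows)
So the first discrepancy is step 7, where the right value is x = 6.

step 7, x = 6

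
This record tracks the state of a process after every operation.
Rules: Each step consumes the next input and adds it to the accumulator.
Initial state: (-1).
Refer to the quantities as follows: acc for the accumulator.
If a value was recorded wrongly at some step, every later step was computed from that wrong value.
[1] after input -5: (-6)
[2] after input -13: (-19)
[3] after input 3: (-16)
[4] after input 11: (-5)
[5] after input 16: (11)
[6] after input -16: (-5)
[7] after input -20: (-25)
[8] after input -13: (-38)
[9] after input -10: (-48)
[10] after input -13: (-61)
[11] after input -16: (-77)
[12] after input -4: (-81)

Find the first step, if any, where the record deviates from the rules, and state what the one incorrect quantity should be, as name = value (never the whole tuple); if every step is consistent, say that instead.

no error

step 1: acc = -1 + -5 = -6 -> verified
step 2: acc = -6 + -13 = -19 -> same as recorded
step 3: acc = -19 + 3 = -16 -> agrees with the record
step 4: acc = -16 + 11 = -5 -> same as recorded
step 5: acc = -5 + 16 = 11 -> agrees with the record
step 6: acc = 11 + -16 = -5 -> exactly as logged
step 7: acc = -5 + -20 = -25 -> consistent with the record
step 8: acc = -25 + -13 = -38 -> same as recorded
step 9: acc = -38 + -10 = -48 -> exactly as logged
step 10: acc = -48 + -13 = -61 -> in agreement
step 11: acc = -61 + -16 = -77 -> verified
step 12: acc = -77 + -4 = -81 -> same as recorded
All steps check out; nothing to correct.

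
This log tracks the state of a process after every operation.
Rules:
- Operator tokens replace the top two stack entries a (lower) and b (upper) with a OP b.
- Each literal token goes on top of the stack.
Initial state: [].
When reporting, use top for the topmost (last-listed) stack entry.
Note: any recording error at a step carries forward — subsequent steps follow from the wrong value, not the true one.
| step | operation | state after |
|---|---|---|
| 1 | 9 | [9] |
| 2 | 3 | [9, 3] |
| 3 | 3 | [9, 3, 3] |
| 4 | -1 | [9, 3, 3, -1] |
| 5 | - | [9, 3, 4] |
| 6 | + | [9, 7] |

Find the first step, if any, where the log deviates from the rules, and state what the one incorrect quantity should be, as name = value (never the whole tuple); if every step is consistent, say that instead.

Recomputing the run from the initial state:
step 1: [9]
step 2: [9, 3]
step 3: [9, 3, 3]
step 4: [9, 3, 3, -1]
step 5: [9, 3, 4]
step 6: [9, 7]
This matches the log at every step.

no error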